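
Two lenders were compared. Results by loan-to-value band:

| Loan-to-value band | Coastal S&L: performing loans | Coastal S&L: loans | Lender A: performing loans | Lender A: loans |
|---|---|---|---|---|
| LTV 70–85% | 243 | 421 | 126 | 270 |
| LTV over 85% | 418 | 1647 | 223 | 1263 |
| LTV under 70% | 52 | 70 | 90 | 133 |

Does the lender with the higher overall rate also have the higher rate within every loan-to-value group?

LTV 70–85%: Coastal S&L 243/421 = 57.7%, Lender A 126/270 = 46.7% → Coastal S&L
LTV over 85%: Coastal S&L 418/1647 = 25.4%, Lender A 223/1263 = 17.7% → Coastal S&L
LTV under 70%: Coastal S&L 52/70 = 74.3%, Lender A 90/133 = 67.7% → Coastal S&L
Overall: Coastal S&L 713/2138 = 33.3%, Lender A 439/1666 = 26.4% → Coastal S&L
Coastal S&L wins overall and in every loan-to-value group — no reversal.

Yes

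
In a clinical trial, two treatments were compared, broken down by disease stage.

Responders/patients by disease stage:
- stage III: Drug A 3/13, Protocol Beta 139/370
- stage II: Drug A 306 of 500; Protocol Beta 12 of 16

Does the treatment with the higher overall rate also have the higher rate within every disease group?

No

Stage III: Drug A 3/13 = 23.1%, Protocol Beta 139/370 = 37.6% → Protocol Beta
Stage II: Drug A 306/500 = 61.2%, Protocol Beta 12/16 = 75.0% → Protocol Beta
Overall: Drug A 309/513 = 60.2%, Protocol Beta 151/386 = 39.1% → Drug A
Protocol Beta wins each disease group but Drug A wins overall — the comparison reverses. Protocol Beta's patients skew toward stage III, which has a lower base rate.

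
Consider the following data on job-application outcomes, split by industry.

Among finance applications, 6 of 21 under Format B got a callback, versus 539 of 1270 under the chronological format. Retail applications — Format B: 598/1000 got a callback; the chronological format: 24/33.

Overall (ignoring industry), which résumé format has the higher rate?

Finance: Format B 6/21 = 28.6%, the chronological format 539/1270 = 42.4% → the chronological format
Retail: Format B 598/1000 = 59.8%, the chronological format 24/33 = 72.7% → the chronological format
Overall: Format B 604/1021 = 59.2%, the chronological format 563/1303 = 43.2% → Format B
(The chronological format wins every industry group but Format B wins overall — the chronological format's applications skew toward the low-rate finance group.)

Format B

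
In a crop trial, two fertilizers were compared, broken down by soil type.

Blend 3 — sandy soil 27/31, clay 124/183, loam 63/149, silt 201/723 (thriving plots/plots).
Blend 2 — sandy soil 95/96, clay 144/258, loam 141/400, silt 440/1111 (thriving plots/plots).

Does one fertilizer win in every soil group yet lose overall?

No

Sandy soil: Blend 3 27/31 = 87.1%, Blend 2 95/96 = 99.0% → Blend 2
Clay: Blend 3 124/183 = 67.8%, Blend 2 144/258 = 55.8% → Blend 3
Loam: Blend 3 63/149 = 42.3%, Blend 2 141/400 = 35.2% → Blend 3
Silt: Blend 3 201/723 = 27.8%, Blend 2 440/1111 = 39.6% → Blend 2
Overall: Blend 3 415/1086 = 38.2%, Blend 2 820/1865 = 44.0% → Blend 2
Neither sweeps: Blend 3 wins 2 of 4 groups, Blend 2 wins 2. Blend 2 wins overall but not every group — no Simpson reversal.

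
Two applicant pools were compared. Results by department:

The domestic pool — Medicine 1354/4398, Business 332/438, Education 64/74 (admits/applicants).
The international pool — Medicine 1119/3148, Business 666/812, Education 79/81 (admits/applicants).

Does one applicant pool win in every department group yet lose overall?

Medicine: the domestic pool 1354/4398 = 30.8%, the international pool 1119/3148 = 35.5% → the international pool
Business: the domestic pool 332/438 = 75.8%, the international pool 666/812 = 82.0% → the international pool
Education: the domestic pool 64/74 = 86.5%, the international pool 79/81 = 97.5% → the international pool
Overall: the domestic pool 1750/4910 = 35.6%, the international pool 1864/4041 = 46.1% → the international pool
The international pool wins overall and in every department group — no reversal.

No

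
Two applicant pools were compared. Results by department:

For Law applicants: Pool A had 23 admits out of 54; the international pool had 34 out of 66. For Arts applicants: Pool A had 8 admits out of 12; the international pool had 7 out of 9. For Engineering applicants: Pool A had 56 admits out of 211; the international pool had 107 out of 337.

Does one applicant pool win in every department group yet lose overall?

No

Law: Pool A 23/54 = 42.6%, the international pool 34/66 = 51.5% → the international pool
Arts: Pool A 8/12 = 66.7%, the international pool 7/9 = 77.8% → the international pool
Engineering: Pool A 56/211 = 26.5%, the international pool 107/337 = 31.8% → the international pool
Overall: Pool A 87/277 = 31.4%, the international pool 148/412 = 35.9% → the international pool
The international pool wins overall and in every department group — no reversal.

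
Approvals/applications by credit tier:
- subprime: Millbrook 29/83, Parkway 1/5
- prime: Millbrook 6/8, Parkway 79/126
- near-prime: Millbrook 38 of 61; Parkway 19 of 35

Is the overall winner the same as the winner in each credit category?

No

Subprime: Millbrook 29/83 = 34.9%, Parkway 1/5 = 20.0% → Millbrook
Prime: Millbrook 6/8 = 75.0%, Parkway 79/126 = 62.7% → Millbrook
Near-prime: Millbrook 38/61 = 62.3%, Parkway 19/35 = 54.3% → Millbrook
Overall: Millbrook 73/152 = 48.0%, Parkway 99/166 = 59.6% → Parkway
Millbrook wins each credit group but Parkway wins overall — the comparison reverses. Millbrook's applications skew toward subprime, which has a lower base rate.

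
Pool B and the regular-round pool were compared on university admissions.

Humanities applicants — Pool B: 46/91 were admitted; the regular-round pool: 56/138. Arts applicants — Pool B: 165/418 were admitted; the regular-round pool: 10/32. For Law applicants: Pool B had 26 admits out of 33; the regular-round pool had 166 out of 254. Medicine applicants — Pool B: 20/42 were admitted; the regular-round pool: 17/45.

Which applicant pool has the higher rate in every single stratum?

Humanities: Pool B 46/91 = 50.5%, the regular-round pool 56/138 = 40.6% → Pool B
Arts: Pool B 165/418 = 39.5%, the regular-round pool 10/32 = 31.2% → Pool B
Law: Pool B 26/33 = 78.8%, the regular-round pool 166/254 = 65.4% → Pool B
Medicine: Pool B 20/42 = 47.6%, the regular-round pool 17/45 = 37.8% → Pool B
Pool B has the higher rate in all 4 groups.

Pool B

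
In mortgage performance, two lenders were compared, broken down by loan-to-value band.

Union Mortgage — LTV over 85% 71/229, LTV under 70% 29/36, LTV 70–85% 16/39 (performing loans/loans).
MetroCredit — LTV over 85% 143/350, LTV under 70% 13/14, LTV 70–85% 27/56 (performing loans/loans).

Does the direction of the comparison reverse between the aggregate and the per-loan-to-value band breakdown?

No

LTV over 85%: Union Mortgage 71/229 = 31.0%, MetroCredit 143/350 = 40.9% → MetroCredit
LTV under 70%: Union Mortgage 29/36 = 80.6%, MetroCredit 13/14 = 92.9% → MetroCredit
LTV 70–85%: Union Mortgage 16/39 = 41.0%, MetroCredit 27/56 = 48.2% → MetroCredit
Overall: Union Mortgage 116/304 = 38.2%, MetroCredit 183/420 = 43.6% → MetroCredit
MetroCredit wins overall and in every loan-to-value group — no reversal.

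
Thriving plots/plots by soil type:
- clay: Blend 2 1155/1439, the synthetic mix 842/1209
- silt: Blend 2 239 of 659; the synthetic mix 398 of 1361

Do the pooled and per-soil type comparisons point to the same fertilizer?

Clay: Blend 2 1155/1439 = 80.3%, the synthetic mix 842/1209 = 69.6% → Blend 2
Silt: Blend 2 239/659 = 36.3%, the synthetic mix 398/1361 = 29.2% → Blend 2
Overall: Blend 2 1394/2098 = 66.4%, the synthetic mix 1240/2570 = 48.2% → Blend 2
Blend 2 wins overall and in every soil group — no reversal.

Yes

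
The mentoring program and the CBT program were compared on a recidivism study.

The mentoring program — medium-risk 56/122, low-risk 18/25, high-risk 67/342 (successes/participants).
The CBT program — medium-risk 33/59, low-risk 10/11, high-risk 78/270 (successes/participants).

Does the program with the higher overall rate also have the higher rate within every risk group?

Yes

Medium-risk: the mentoring program 56/122 = 45.9%, the CBT program 33/59 = 55.9% → the CBT program
Low-risk: the mentoring program 18/25 = 72.0%, the CBT program 10/11 = 90.9% → the CBT program
High-risk: the mentoring program 67/342 = 19.6%, the CBT program 78/270 = 28.9% → the CBT program
Overall: the mentoring program 141/489 = 28.8%, the CBT program 121/340 = 35.6% → the CBT program
The CBT program wins overall and in every risk group — no reversal.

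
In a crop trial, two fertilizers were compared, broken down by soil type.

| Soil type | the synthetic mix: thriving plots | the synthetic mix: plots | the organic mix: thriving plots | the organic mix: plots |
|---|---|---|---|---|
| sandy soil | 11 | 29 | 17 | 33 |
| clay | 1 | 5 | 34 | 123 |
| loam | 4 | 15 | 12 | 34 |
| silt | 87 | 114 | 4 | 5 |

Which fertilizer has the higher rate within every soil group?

the organic mix

Sandy soil: the synthetic mix 11/29 = 37.9%, the organic mix 17/33 = 51.5% → the organic mix
Clay: the synthetic mix 1/5 = 20.0%, the organic mix 34/123 = 27.6% → the organic mix
Loam: the synthetic mix 4/15 = 26.7%, the organic mix 12/34 = 35.3% → the organic mix
Silt: the synthetic mix 87/114 = 76.3%, the organic mix 4/5 = 80.0% → the organic mix
The organic mix has the higher rate in all 4 groups.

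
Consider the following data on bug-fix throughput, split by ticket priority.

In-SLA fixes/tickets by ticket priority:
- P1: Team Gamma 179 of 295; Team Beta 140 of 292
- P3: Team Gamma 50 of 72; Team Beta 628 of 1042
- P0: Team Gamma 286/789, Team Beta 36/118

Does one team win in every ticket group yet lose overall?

Yes

P1: Team Gamma 179/295 = 60.7%, Team Beta 140/292 = 47.9% → Team Gamma
P3: Team Gamma 50/72 = 69.4%, Team Beta 628/1042 = 60.3% → Team Gamma
P0: Team Gamma 286/789 = 36.2%, Team Beta 36/118 = 30.5% → Team Gamma
Overall: Team Gamma 515/1156 = 44.6%, Team Beta 804/1452 = 55.4% → Team Beta
Team Gamma wins each ticket group but Team Beta wins overall — the comparison reverses. Team Gamma's tickets skew toward P0, which has a lower base rate.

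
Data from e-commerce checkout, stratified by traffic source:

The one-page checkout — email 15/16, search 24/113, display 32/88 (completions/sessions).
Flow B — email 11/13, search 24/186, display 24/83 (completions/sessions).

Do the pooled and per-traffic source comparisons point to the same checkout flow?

Email: the one-page checkout 15/16 = 93.8%, Flow B 11/13 = 84.6% → the one-page checkout
Search: the one-page checkout 24/113 = 21.2%, Flow B 24/186 = 12.9% → the one-page checkout
Display: the one-page checkout 32/88 = 36.4%, Flow B 24/83 = 28.9% → the one-page checkout
Overall: the one-page checkout 71/217 = 32.7%, Flow B 59/282 = 20.9% → the one-page checkout
The one-page checkout wins overall and in every traffic group — no reversal.

Yes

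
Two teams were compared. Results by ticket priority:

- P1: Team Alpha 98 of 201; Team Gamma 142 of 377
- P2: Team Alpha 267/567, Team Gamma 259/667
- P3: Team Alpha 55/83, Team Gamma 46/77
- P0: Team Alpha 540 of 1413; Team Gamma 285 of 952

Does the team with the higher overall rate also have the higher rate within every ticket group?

P1: Team Alpha 98/201 = 48.8%, Team Gamma 142/377 = 37.7% → Team Alpha
P2: Team Alpha 267/567 = 47.1%, Team Gamma 259/667 = 38.8% → Team Alpha
P3: Team Alpha 55/83 = 66.3%, Team Gamma 46/77 = 59.7% → Team Alpha
P0: Team Alpha 540/1413 = 38.2%, Team Gamma 285/952 = 29.9% → Team Alpha
Overall: Team Alpha 960/2264 = 42.4%, Team Gamma 732/2073 = 35.3% → Team Alpha
Team Alpha wins overall and in every ticket group — no reversal.

Yes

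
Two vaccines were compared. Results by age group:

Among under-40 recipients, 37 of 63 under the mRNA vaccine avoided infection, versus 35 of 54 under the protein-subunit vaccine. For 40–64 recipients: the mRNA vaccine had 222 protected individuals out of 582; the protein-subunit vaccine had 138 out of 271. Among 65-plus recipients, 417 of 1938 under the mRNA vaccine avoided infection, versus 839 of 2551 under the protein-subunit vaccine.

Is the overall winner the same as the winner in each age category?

Yes

Under-40: the mRNA vaccine 37/63 = 58.7%, the protein-subunit vaccine 35/54 = 64.8% → the protein-subunit vaccine
40–64: the mRNA vaccine 222/582 = 38.1%, the protein-subunit vaccine 138/271 = 50.9% → the protein-subunit vaccine
65-plus: the mRNA vaccine 417/1938 = 21.5%, the protein-subunit vaccine 839/2551 = 32.9% → the protein-subunit vaccine
Overall: the mRNA vaccine 676/2583 = 26.2%, the protein-subunit vaccine 1012/2876 = 35.2% → the protein-subunit vaccine
The protein-subunit vaccine wins overall and in every age group — no reversal.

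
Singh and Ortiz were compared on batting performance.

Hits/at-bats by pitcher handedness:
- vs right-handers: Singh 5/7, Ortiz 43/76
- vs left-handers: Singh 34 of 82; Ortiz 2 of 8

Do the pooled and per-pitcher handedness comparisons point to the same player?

Vs right-handers: Singh 5/7 = 71.4%, Ortiz 43/76 = 56.6% → Singh
Vs left-handers: Singh 34/82 = 41.5%, Ortiz 2/8 = 25.0% → Singh
Overall: Singh 39/89 = 43.8%, Ortiz 45/84 = 53.6% → Ortiz
Singh wins each pitcher group but Ortiz wins overall — the comparison reverses. Singh's at-bats skew toward vs left-handers, which has a lower base rate.

No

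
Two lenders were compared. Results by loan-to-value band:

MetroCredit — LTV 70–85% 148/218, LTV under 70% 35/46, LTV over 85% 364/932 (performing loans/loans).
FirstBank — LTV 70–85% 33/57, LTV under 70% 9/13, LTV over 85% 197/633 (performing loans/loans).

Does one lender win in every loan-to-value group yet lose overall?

LTV 70–85%: MetroCredit 148/218 = 67.9%, FirstBank 33/57 = 57.9% → MetroCredit
LTV under 70%: MetroCredit 35/46 = 76.1%, FirstBank 9/13 = 69.2% → MetroCredit
LTV over 85%: MetroCredit 364/932 = 39.1%, FirstBank 197/633 = 31.1% → MetroCredit
Overall: MetroCredit 547/1196 = 45.7%, FirstBank 239/703 = 34.0% → MetroCredit
MetroCredit wins overall and in every loan-to-value group — no reversal.

No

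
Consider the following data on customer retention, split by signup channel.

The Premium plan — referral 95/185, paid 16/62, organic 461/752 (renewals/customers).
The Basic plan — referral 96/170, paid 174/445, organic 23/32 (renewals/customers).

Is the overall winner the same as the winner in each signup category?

Referral: the Premium plan 95/185 = 51.4%, the Basic plan 96/170 = 56.5% → the Basic plan
Paid: the Premium plan 16/62 = 25.8%, the Basic plan 174/445 = 39.1% → the Basic plan
Organic: the Premium plan 461/752 = 61.3%, the Basic plan 23/32 = 71.9% → the Basic plan
Overall: the Premium plan 572/999 = 57.3%, the Basic plan 293/647 = 45.3% → the Premium plan
The Basic plan wins each signup group but the Premium plan wins overall — the comparison reverses. The Basic plan's customers skew toward paid, which has a lower base rate.

No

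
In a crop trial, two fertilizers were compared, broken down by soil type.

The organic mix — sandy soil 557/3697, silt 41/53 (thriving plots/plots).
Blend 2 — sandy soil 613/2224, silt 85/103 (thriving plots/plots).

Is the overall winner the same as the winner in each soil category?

Sandy soil: the organic mix 557/3697 = 15.1%, Blend 2 613/2224 = 27.6% → Blend 2
Silt: the organic mix 41/53 = 77.4%, Blend 2 85/103 = 82.5% → Blend 2
Overall: the organic mix 598/3750 = 15.9%, Blend 2 698/2327 = 30.0% → Blend 2
Blend 2 wins overall and in every soil group — no reversal.

Yes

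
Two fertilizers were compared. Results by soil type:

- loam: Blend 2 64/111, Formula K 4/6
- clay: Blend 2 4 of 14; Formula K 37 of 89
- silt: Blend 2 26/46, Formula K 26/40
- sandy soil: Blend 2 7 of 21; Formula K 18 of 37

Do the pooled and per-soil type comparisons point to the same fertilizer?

No

Loam: Blend 2 64/111 = 57.7%, Formula K 4/6 = 66.7% → Formula K
Clay: Blend 2 4/14 = 28.6%, Formula K 37/89 = 41.6% → Formula K
Silt: Blend 2 26/46 = 56.5%, Formula K 26/40 = 65.0% → Formula K
Sandy soil: Blend 2 7/21 = 33.3%, Formula K 18/37 = 48.6% → Formula K
Overall: Blend 2 101/192 = 52.6%, Formula K 85/172 = 49.4% → Blend 2
Formula K wins each soil group but Blend 2 wins overall — the comparison reverses. Formula K's plots skew toward clay, which has a lower base rate.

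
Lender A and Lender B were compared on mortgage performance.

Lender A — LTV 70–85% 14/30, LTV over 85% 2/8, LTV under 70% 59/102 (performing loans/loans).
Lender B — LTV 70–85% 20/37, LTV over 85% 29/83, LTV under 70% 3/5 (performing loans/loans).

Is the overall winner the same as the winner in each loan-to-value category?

LTV 70–85%: Lender A 14/30 = 46.7%, Lender B 20/37 = 54.1% → Lender B
LTV over 85%: Lender A 2/8 = 25.0%, Lender B 29/83 = 34.9% → Lender B
LTV under 70%: Lender A 59/102 = 57.8%, Lender B 3/5 = 60.0% → Lender B
Overall: Lender A 75/140 = 53.6%, Lender B 52/125 = 41.6% → Lender A
Lender B wins each loan-to-value group but Lender A wins overall — the comparison reverses. Lender B's loans skew toward LTV over 85%, which has a lower base rate.

No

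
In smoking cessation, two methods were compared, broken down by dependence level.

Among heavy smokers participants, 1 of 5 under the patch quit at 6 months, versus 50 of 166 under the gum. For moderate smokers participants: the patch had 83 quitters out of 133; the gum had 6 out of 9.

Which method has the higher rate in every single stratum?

the gum

Heavy smokers: the patch 1/5 = 20.0%, the gum 50/166 = 30.1% → the gum
Moderate smokers: the patch 83/133 = 62.4%, the gum 6/9 = 66.7% → the gum
The gum has the higher rate in both groups.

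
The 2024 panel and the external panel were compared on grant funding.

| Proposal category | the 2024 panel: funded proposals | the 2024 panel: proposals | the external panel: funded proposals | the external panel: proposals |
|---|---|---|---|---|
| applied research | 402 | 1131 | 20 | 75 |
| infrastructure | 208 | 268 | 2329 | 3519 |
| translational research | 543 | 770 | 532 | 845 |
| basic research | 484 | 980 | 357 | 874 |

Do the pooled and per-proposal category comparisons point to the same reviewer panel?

Applied research: the 2024 panel 402/1131 = 35.5%, the external panel 20/75 = 26.7% → the 2024 panel
Infrastructure: the 2024 panel 208/268 = 77.6%, the external panel 2329/3519 = 66.2% → the 2024 panel
Translational research: the 2024 panel 543/770 = 70.5%, the external panel 532/845 = 63.0% → the 2024 panel
Basic research: the 2024 panel 484/980 = 49.4%, the external panel 357/874 = 40.8% → the 2024 panel
Overall: the 2024 panel 1637/3149 = 52.0%, the external panel 3238/5313 = 60.9% → the external panel
The 2024 panel wins each proposal group but the external panel wins overall — the comparison reverses. The 2024 panel's proposals skew toward applied research, which has a lower base rate.

No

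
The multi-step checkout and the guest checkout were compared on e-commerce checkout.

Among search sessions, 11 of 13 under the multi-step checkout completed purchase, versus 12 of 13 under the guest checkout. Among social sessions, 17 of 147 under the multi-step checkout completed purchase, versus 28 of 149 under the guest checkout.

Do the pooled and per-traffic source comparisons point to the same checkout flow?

Yes

Search: the multi-step checkout 11/13 = 84.6%, the guest checkout 12/13 = 92.3% → the guest checkout
Social: the multi-step checkout 17/147 = 11.6%, the guest checkout 28/149 = 18.8% → the guest checkout
Overall: the multi-step checkout 28/160 = 17.5%, the guest checkout 40/162 = 24.7% → the guest checkout
The guest checkout wins overall and in every traffic group — no reversal.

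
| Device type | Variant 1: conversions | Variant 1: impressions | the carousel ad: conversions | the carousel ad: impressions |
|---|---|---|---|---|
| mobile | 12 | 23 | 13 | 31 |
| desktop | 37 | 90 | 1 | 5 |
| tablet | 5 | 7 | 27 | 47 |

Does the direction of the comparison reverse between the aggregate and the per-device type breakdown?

Mobile: Variant 1 12/23 = 52.2%, the carousel ad 13/31 = 41.9% → Variant 1
Desktop: Variant 1 37/90 = 41.1%, the carousel ad 1/5 = 20.0% → Variant 1
Tablet: Variant 1 5/7 = 71.4%, the carousel ad 27/47 = 57.4% → Variant 1
Overall: Variant 1 54/120 = 45.0%, the carousel ad 41/83 = 49.4% → the carousel ad
Variant 1 wins each device group but the carousel ad wins overall — the comparison reverses. Variant 1's impressions skew toward desktop, which has a lower base rate.

Yes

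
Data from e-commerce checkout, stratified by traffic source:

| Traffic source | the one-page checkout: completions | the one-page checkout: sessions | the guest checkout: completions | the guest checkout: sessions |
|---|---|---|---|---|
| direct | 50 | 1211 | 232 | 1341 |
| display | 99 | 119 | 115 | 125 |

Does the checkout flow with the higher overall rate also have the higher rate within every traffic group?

Yes

Direct: the one-page checkout 50/1211 = 4.1%, the guest checkout 232/1341 = 17.3% → the guest checkout
Display: the one-page checkout 99/119 = 83.2%, the guest checkout 115/125 = 92.0% → the guest checkout
Overall: the one-page checkout 149/1330 = 11.2%, the guest checkout 347/1466 = 23.7% → the guest checkout
The guest checkout wins overall and in every traffic group — no reversal.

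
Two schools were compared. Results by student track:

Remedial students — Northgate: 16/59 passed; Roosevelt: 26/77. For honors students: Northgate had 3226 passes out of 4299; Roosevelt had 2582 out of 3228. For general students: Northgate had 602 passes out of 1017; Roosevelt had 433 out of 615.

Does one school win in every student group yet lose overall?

No

Remedial: Northgate 16/59 = 27.1%, Roosevelt 26/77 = 33.8% → Roosevelt
Honors: Northgate 3226/4299 = 75.0%, Roosevelt 2582/3228 = 80.0% → Roosevelt
General: Northgate 602/1017 = 59.2%, Roosevelt 433/615 = 70.4% → Roosevelt
Overall: Northgate 3844/5375 = 71.5%, Roosevelt 3041/3920 = 77.6% → Roosevelt
Roosevelt wins overall and in every student group — no reversal.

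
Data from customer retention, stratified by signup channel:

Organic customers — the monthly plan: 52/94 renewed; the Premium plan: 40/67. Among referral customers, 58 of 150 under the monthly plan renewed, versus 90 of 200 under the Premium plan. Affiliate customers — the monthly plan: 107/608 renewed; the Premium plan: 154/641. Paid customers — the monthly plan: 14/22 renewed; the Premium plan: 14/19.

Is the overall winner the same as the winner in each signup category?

Yes

Organic: the monthly plan 52/94 = 55.3%, the Premium plan 40/67 = 59.7% → the Premium plan
Referral: the monthly plan 58/150 = 38.7%, the Premium plan 90/200 = 45.0% → the Premium plan
Affiliate: the monthly plan 107/608 = 17.6%, the Premium plan 154/641 = 24.0% → the Premium plan
Paid: the monthly plan 14/22 = 63.6%, the Premium plan 14/19 = 73.7% → the Premium plan
Overall: the monthly plan 231/874 = 26.4%, the Premium plan 298/927 = 32.1% → the Premium plan
The Premium plan wins overall and in every signup group — no reversal.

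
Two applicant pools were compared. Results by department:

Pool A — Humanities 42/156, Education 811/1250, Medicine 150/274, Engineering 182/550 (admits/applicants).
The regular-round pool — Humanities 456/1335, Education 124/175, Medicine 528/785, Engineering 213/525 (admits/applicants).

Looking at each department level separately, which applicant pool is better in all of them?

the regular-round pool

Humanities: Pool A 42/156 = 26.9%, the regular-round pool 456/1335 = 34.2% → the regular-round pool
Education: Pool A 811/1250 = 64.9%, the regular-round pool 124/175 = 70.9% → the regular-round pool
Medicine: Pool A 150/274 = 54.7%, the regular-round pool 528/785 = 67.3% → the regular-round pool
Engineering: Pool A 182/550 = 33.1%, the regular-round pool 213/525 = 40.6% → the regular-round pool
The regular-round pool has the higher rate in all 4 groups.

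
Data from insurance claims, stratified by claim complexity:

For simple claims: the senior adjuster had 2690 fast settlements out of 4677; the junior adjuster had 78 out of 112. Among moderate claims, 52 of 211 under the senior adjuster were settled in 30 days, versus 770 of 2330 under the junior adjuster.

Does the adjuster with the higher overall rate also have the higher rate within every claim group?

Simple: the senior adjuster 2690/4677 = 57.5%, the junior adjuster 78/112 = 69.6% → the junior adjuster
Moderate: the senior adjuster 52/211 = 24.6%, the junior adjuster 770/2330 = 33.0% → the junior adjuster
Overall: the senior adjuster 2742/4888 = 56.1%, the junior adjuster 848/2442 = 34.7% → the senior adjuster
The junior adjuster wins each claim group but the senior adjuster wins overall — the comparison reverses. The junior adjuster's claims skew toward moderate, which has a lower base rate.

No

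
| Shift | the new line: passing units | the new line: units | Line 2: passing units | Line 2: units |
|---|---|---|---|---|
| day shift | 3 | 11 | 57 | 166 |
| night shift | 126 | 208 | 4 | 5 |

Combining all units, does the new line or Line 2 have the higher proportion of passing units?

the new line

Day shift: the new line 3/11 = 27.3%, Line 2 57/166 = 34.3% → Line 2
Night shift: the new line 126/208 = 60.6%, Line 2 4/5 = 80.0% → Line 2
Overall: the new line 129/219 = 58.9%, Line 2 61/171 = 35.7% → the new line
(Line 2 wins every shift group but the new line wins overall — Line 2's units skew toward the low-rate day shift group.)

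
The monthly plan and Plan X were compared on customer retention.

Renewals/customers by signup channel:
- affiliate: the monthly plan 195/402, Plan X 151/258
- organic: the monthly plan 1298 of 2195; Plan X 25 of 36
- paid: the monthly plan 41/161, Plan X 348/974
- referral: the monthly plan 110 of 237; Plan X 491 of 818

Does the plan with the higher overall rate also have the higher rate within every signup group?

Affiliate: the monthly plan 195/402 = 48.5%, Plan X 151/258 = 58.5% → Plan X
Organic: the monthly plan 1298/2195 = 59.1%, Plan X 25/36 = 69.4% → Plan X
Paid: the monthly plan 41/161 = 25.5%, Plan X 348/974 = 35.7% → Plan X
Referral: the monthly plan 110/237 = 46.4%, Plan X 491/818 = 60.0% → Plan X
Overall: the monthly plan 1644/2995 = 54.9%, Plan X 1015/2086 = 48.7% → the monthly plan
Plan X wins each signup group but the monthly plan wins overall — the comparison reverses. Plan X's customers skew toward paid, which has a lower base rate.

No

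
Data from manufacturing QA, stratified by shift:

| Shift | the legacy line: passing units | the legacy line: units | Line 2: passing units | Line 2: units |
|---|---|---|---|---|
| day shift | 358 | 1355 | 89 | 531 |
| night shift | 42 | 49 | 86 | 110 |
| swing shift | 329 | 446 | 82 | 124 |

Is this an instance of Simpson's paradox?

No

Day shift: the legacy line 358/1355 = 26.4%, Line 2 89/531 = 16.8% → the legacy line
Night shift: the legacy line 42/49 = 85.7%, Line 2 86/110 = 78.2% → the legacy line
Swing shift: the legacy line 329/446 = 73.8%, Line 2 82/124 = 66.1% → the legacy line
Overall: the legacy line 729/1850 = 39.4%, Line 2 257/765 = 33.6% → the legacy line
The legacy line wins overall and in every shift group — no reversal.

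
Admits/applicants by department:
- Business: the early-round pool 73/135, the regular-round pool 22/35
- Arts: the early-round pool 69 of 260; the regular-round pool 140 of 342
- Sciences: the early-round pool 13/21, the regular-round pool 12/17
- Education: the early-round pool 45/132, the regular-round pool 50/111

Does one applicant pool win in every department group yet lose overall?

No

Business: the early-round pool 73/135 = 54.1%, the regular-round pool 22/35 = 62.9% → the regular-round pool
Arts: the early-round pool 69/260 = 26.5%, the regular-round pool 140/342 = 40.9% → the regular-round pool
Sciences: the early-round pool 13/21 = 61.9%, the regular-round pool 12/17 = 70.6% → the regular-round pool
Education: the early-round pool 45/132 = 34.1%, the regular-round pool 50/111 = 45.0% → the regular-round pool
Overall: the early-round pool 200/548 = 36.5%, the regular-round pool 224/505 = 44.4% → the regular-round pool
The regular-round pool wins overall and in every department group — no reversal.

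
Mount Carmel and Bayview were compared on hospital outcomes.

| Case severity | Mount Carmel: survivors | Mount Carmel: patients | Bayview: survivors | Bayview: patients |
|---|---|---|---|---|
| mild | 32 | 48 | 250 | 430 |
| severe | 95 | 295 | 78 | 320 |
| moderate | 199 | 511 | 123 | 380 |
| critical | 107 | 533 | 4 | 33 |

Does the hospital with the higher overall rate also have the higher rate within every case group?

Mild: Mount Carmel 32/48 = 66.7%, Bayview 250/430 = 58.1% → Mount Carmel
Severe: Mount Carmel 95/295 = 32.2%, Bayview 78/320 = 24.4% → Mount Carmel
Moderate: Mount Carmel 199/511 = 38.9%, Bayview 123/380 = 32.4% → Mount Carmel
Critical: Mount Carmel 107/533 = 20.1%, Bayview 4/33 = 12.1% → Mount Carmel
Overall: Mount Carmel 433/1387 = 31.2%, Bayview 455/1163 = 39.1% → Bayview
Mount Carmel wins each case group but Bayview wins overall — the comparison reverses. Mount Carmel's patients skew toward critical, which has a lower base rate.

No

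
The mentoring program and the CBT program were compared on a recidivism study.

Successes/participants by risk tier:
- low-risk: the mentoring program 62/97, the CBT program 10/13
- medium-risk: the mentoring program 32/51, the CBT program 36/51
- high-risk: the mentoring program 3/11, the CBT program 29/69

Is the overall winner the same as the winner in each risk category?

Low-risk: the mentoring program 62/97 = 63.9%, the CBT program 10/13 = 76.9% → the CBT program
Medium-risk: the mentoring program 32/51 = 62.7%, the CBT program 36/51 = 70.6% → the CBT program
High-risk: the mentoring program 3/11 = 27.3%, the CBT program 29/69 = 42.0% → the CBT program
Overall: the mentoring program 97/159 = 61.0%, the CBT program 75/133 = 56.4% → the mentoring program
The CBT program wins each risk group but the mentoring program wins overall — the comparison reverses. The CBT program's participants skew toward high-risk, which has a lower base rate.

No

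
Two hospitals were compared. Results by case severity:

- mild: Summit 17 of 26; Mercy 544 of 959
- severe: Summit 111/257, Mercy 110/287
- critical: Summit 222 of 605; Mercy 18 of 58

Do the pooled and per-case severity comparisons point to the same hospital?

Mild: Summit 17/26 = 65.4%, Mercy 544/959 = 56.7% → Summit
Severe: Summit 111/257 = 43.2%, Mercy 110/287 = 38.3% → Summit
Critical: Summit 222/605 = 36.7%, Mercy 18/58 = 31.0% → Summit
Overall: Summit 350/888 = 39.4%, Mercy 672/1304 = 51.5% → Mercy
Summit wins each case group but Mercy wins overall — the comparison reverses. Summit's patients skew toward critical, which has a lower base rate.

No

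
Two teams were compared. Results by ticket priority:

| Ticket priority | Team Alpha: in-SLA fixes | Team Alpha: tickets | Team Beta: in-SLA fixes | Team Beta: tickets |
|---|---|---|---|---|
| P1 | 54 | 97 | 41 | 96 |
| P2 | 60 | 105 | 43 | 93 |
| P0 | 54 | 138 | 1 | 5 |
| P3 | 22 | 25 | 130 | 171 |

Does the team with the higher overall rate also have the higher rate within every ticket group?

No

P1: Team Alpha 54/97 = 55.7%, Team Beta 41/96 = 42.7% → Team Alpha
P2: Team Alpha 60/105 = 57.1%, Team Beta 43/93 = 46.2% → Team Alpha
P0: Team Alpha 54/138 = 39.1%, Team Beta 1/5 = 20.0% → Team Alpha
P3: Team Alpha 22/25 = 88.0%, Team Beta 130/171 = 76.0% → Team Alpha
Overall: Team Alpha 190/365 = 52.1%, Team Beta 215/365 = 58.9% → Team Beta
Team Alpha wins each ticket group but Team Beta wins overall — the comparison reverses. Team Alpha's tickets skew toward P0, which has a lower base rate.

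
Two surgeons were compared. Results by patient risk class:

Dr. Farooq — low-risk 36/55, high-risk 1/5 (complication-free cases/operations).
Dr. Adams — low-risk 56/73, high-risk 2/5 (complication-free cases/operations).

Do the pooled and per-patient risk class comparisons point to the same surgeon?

Yes

Low-risk: Dr. Farooq 36/55 = 65.5%, Dr. Adams 56/73 = 76.7% → Dr. Adams
High-risk: Dr. Farooq 1/5 = 20.0%, Dr. Adams 2/5 = 40.0% → Dr. Adams
Overall: Dr. Farooq 37/60 = 61.7%, Dr. Adams 58/78 = 74.4% → Dr. Adams
Dr. Adams wins overall and in every patient risk group — no reversal.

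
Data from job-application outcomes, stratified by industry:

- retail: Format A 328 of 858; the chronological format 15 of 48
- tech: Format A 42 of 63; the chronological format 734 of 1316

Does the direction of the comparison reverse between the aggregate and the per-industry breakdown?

Yes

Retail: Format A 328/858 = 38.2%, the chronological format 15/48 = 31.2% → Format A
Tech: Format A 42/63 = 66.7%, the chronological format 734/1316 = 55.8% → Format A
Overall: Format A 370/921 = 40.2%, the chronological format 749/1364 = 54.9% → the chronological format
Format A wins each industry group but the chronological format wins overall — the comparison reverses. Format A's applications skew toward retail, which has a lower base rate.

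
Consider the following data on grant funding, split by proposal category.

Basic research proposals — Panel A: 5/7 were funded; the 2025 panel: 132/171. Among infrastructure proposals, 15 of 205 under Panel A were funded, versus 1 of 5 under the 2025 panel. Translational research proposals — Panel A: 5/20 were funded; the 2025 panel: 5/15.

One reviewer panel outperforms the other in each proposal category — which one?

Basic research: Panel A 5/7 = 71.4%, the 2025 panel 132/171 = 77.2% → the 2025 panel
Infrastructure: Panel A 15/205 = 7.3%, the 2025 panel 1/5 = 20.0% → the 2025 panel
Translational research: Panel A 5/20 = 25.0%, the 2025 panel 5/15 = 33.3% → the 2025 panel
The 2025 panel has the higher rate in all 3 groups.

the 2025 panel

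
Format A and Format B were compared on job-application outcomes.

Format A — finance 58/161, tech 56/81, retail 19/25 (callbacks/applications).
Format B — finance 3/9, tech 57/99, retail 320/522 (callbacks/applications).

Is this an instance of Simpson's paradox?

Yes

Finance: Format A 58/161 = 36.0%, Format B 3/9 = 33.3% → Format A
Tech: Format A 56/81 = 69.1%, Format B 57/99 = 57.6% → Format A
Retail: Format A 19/25 = 76.0%, Format B 320/522 = 61.3% → Format A
Overall: Format A 133/267 = 49.8%, Format B 380/630 = 60.3% → Format B
Format A wins each industry group but Format B wins overall — the comparison reverses. Format A's applications skew toward finance, which has a lower base rate.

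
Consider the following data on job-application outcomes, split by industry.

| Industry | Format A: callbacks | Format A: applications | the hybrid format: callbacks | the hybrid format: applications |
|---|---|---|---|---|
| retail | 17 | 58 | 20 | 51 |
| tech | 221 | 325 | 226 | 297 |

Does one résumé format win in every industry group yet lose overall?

No

Retail: Format A 17/58 = 29.3%, the hybrid format 20/51 = 39.2% → the hybrid format
Tech: Format A 221/325 = 68.0%, the hybrid format 226/297 = 76.1% → the hybrid format
Overall: Format A 238/383 = 62.1%, the hybrid format 246/348 = 70.7% → the hybrid format
The hybrid format wins overall and in every industry group — no reversal.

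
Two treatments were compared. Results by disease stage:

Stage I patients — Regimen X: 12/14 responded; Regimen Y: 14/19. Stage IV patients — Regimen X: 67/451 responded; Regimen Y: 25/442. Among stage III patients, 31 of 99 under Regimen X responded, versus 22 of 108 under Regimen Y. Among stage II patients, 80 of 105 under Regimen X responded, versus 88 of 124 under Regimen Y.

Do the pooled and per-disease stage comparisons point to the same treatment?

Yes

Stage I: Regimen X 12/14 = 85.7%, Regimen Y 14/19 = 73.7% → Regimen X
Stage IV: Regimen X 67/451 = 14.9%, Regimen Y 25/442 = 5.7% → Regimen X
Stage III: Regimen X 31/99 = 31.3%, Regimen Y 22/108 = 20.4% → Regimen X
Stage II: Regimen X 80/105 = 76.2%, Regimen Y 88/124 = 71.0% → Regimen X
Overall: Regimen X 190/669 = 28.4%, Regimen Y 149/693 = 21.5% → Regimen X
Regimen X wins overall and in every disease group — no reversal.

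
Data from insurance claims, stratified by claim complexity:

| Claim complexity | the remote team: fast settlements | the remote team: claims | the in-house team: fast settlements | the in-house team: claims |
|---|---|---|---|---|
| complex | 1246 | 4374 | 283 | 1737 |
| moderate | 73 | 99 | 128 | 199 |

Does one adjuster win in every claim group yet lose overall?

No

Complex: the remote team 1246/4374 = 28.5%, the in-house team 283/1737 = 16.3% → the remote team
Moderate: the remote team 73/99 = 73.7%, the in-house team 128/199 = 64.3% → the remote team
Overall: the remote team 1319/4473 = 29.5%, the in-house team 411/1936 = 21.2% → the remote team
The remote team wins overall and in every claim group — no reversal.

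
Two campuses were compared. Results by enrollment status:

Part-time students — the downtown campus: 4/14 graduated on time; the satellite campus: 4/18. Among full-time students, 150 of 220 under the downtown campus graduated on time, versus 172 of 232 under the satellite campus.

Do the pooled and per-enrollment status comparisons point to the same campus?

No

Part-time: the downtown campus 4/14 = 28.6%, the satellite campus 4/18 = 22.2% → the downtown campus
Full-time: the downtown campus 150/220 = 68.2%, the satellite campus 172/232 = 74.1% → the satellite campus
Overall: the downtown campus 154/234 = 65.8%, the satellite campus 176/250 = 70.4% → the satellite campus
Neither sweeps: the downtown campus wins 1 of 2 groups, the satellite campus wins 1. The satellite campus wins overall but not every group — no Simpson reversal.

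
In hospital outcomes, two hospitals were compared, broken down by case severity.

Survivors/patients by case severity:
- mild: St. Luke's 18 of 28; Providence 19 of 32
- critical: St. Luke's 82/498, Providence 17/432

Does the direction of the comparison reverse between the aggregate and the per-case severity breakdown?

Mild: St. Luke's 18/28 = 64.3%, Providence 19/32 = 59.4% → St. Luke's
Critical: St. Luke's 82/498 = 16.5%, Providence 17/432 = 3.9% → St. Luke's
Overall: St. Luke's 100/526 = 19.0%, Providence 36/464 = 7.8% → St. Luke's
St. Luke's wins overall and in every case group — no reversal.

No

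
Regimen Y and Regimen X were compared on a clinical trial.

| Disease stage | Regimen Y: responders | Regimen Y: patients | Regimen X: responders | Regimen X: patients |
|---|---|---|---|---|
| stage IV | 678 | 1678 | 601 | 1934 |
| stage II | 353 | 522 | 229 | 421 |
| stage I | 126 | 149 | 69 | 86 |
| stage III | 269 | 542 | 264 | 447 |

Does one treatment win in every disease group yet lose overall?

Stage IV: Regimen Y 678/1678 = 40.4%, Regimen X 601/1934 = 31.1% → Regimen Y
Stage II: Regimen Y 353/522 = 67.6%, Regimen X 229/421 = 54.4% → Regimen Y
Stage I: Regimen Y 126/149 = 84.6%, Regimen X 69/86 = 80.2% → Regimen Y
Stage III: Regimen Y 269/542 = 49.6%, Regimen X 264/447 = 59.1% → Regimen X
Overall: Regimen Y 1426/2891 = 49.3%, Regimen X 1163/2888 = 40.3% → Regimen Y
Neither sweeps: Regimen Y wins 3 of 4 groups, Regimen X wins 1. Regimen Y wins overall but not every group — no Simpson reversal.

No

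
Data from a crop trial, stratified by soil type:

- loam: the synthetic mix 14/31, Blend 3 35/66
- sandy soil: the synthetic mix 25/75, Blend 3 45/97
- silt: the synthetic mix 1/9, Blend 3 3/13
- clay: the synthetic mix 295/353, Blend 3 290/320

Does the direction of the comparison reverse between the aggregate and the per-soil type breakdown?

Loam: the synthetic mix 14/31 = 45.2%, Blend 3 35/66 = 53.0% → Blend 3
Sandy soil: the synthetic mix 25/75 = 33.3%, Blend 3 45/97 = 46.4% → Blend 3
Silt: the synthetic mix 1/9 = 11.1%, Blend 3 3/13 = 23.1% → Blend 3
Clay: the synthetic mix 295/353 = 83.6%, Blend 3 290/320 = 90.6% → Blend 3
Overall: the synthetic mix 335/468 = 71.6%, Blend 3 373/496 = 75.2% → Blend 3
Blend 3 wins overall and in every soil group — no reversal.

No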